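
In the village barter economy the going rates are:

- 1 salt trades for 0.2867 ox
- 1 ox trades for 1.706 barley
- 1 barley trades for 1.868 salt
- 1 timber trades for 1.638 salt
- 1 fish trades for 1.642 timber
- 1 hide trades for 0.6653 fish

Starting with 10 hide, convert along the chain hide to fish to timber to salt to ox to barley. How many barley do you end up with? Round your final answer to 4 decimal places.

10 hide × 0.6653 = 6.653 fish
6.653 fish × 1.642 = 10.924226 timber
10.924226 timber × 1.638 = 17.893882188 salt
17.893882188 salt × 0.2867 = 5.1301760232996 ox
5.1301760232996 ox × 1.706 = 8.7520802957491176 barley

8.7521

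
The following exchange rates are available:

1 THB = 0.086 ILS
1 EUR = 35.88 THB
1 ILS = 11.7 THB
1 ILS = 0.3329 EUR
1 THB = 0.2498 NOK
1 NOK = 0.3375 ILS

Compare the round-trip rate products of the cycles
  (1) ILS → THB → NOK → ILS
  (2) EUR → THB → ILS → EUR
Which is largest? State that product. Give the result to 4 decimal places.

1.0272

(1) 11.7 × 0.2498 × 0.3375 = 0.98640
(2) 35.88 × 0.086 × 0.3329 = 1.02722
Highest is cycle (2) at 1.0272 (>1, arbitrage).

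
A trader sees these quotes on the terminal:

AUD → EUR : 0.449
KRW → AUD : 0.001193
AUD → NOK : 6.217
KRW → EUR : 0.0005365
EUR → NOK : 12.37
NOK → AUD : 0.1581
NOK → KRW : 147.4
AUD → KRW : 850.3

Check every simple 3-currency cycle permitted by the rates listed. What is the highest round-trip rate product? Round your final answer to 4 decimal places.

1.0932

NOK→KRW→AUD→NOK: 147.4 × 0.001193 × 6.217 = 1.09325
EUR→NOK→KRW→EUR: 12.37 × 147.4 × 0.0005365 = 0.97822
EUR→NOK→AUD→EUR: 12.37 × 0.1581 × 0.449 = 0.87811
Maximum is NOK→KRW→AUD→NOK at 1.0932; arbitrage exists.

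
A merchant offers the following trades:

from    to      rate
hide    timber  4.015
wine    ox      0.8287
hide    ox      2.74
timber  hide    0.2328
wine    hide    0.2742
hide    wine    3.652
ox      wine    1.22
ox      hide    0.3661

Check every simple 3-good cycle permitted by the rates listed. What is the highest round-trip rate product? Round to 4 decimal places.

1.1080

wine→ox→hide→wine: 0.8287 × 0.3661 × 3.652 = 1.10797
wine→hide→ox→wine: 0.2742 × 2.74 × 1.22 = 0.91660
Maximum is wine→ox→hide→wine at 1.1080; arbitrage exists.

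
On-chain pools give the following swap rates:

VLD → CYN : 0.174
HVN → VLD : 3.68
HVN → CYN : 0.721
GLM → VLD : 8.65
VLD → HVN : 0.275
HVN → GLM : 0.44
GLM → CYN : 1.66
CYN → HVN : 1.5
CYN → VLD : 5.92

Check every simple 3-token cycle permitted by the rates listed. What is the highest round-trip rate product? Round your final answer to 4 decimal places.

VLD→HVN→CYN→VLD: 0.275 × 0.721 × 5.92 = 1.17379
GLM→CYN→HVN→GLM: 1.66 × 1.5 × 0.44 = 1.09560
GLM→VLD→HVN→GLM: 8.65 × 0.275 × 0.44 = 1.04665
VLD→CYN→HVN→VLD: 0.174 × 1.5 × 3.68 = 0.96048
Maximum is VLD→HVN→CYN→VLD at 1.1738; arbitrage exists.

1.1738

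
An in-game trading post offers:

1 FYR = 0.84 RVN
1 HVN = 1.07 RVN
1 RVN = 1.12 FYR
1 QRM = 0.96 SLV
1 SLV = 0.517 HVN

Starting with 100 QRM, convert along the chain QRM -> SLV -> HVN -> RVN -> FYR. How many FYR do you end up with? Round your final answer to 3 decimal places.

100 QRM × 0.96 = 96 SLV
96 SLV × 0.517 = 49.632 HVN
49.632 HVN × 1.07 = 53.10624 RVN
53.10624 RVN × 1.12 = 59.4789888 FYR

59.479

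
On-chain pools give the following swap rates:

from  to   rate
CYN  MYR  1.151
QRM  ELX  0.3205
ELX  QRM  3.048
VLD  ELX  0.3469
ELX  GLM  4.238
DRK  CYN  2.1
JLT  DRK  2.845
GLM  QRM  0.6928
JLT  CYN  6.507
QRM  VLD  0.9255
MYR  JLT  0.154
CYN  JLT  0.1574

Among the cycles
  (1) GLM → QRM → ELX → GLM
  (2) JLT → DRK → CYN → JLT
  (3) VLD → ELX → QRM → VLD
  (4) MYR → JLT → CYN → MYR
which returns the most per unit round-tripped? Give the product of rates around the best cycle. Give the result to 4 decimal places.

1.1534

(1) 0.6928 × 0.3205 × 4.238 = 0.94102
(2) 2.845 × 2.1 × 0.1574 = 0.94039
(3) 0.3469 × 3.048 × 0.9255 = 0.97858
(4) 0.154 × 6.507 × 1.151 = 1.15339
Highest is cycle (4) at 1.1534 (>1, arbitrage).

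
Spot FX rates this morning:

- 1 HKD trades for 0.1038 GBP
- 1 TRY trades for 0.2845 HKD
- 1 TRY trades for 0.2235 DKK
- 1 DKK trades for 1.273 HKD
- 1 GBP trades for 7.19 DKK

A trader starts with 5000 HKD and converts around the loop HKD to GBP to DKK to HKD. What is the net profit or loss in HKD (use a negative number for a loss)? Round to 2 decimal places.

5000 HKD × 0.1038 = 519 GBP
519 GBP × 7.19 = 3731.61 DKK
3731.61 DKK × 1.273 = 4750.33953 HKD
Net change: 4750.33953 − 5000 = -249.66047 HKD

-249.66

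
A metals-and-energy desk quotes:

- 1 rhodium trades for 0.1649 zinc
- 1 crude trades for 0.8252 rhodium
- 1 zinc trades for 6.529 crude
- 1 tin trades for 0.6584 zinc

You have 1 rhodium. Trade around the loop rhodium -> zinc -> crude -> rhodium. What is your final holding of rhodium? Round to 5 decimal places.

0.88844

1 rhodium × 0.1649 = 0.1649 zinc
0.1649 zinc × 6.529 = 1.0766321 crude
1.0766321 crude × 0.8252 = 0.88843680892 rhodium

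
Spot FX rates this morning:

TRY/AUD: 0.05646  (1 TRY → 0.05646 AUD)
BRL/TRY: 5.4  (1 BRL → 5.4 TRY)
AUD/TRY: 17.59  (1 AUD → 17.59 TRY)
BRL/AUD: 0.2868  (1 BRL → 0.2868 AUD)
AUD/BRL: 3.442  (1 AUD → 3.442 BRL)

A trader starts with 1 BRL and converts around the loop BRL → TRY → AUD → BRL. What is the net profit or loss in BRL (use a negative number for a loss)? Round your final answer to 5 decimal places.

1 BRL × 5.4 = 5.4 TRY
5.4 TRY × 0.05646 = 0.304884 AUD
0.304884 AUD × 3.442 = 1.049410728 BRL
Net change: 1.049410728 − 1 = 0.049410728 BRL

0.04941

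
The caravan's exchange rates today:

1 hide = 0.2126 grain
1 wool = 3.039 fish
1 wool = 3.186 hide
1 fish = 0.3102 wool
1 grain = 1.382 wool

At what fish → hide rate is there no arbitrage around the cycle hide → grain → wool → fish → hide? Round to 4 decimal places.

1.1199

Known legs of the cycle: 0.2126 × 1.382 × 3.039 = 0.8928983148
For no arbitrage the full-cycle product must be 1, so the missing rate is 1 / 0.8928983148 ≈ 1.119948.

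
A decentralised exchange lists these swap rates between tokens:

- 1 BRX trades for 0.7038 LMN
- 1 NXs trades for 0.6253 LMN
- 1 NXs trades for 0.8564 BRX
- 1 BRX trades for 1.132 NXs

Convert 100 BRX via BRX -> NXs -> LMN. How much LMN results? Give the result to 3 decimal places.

100 BRX × 1.132 = 113.2 NXs
113.2 NXs × 0.6253 = 70.78396 LMN

70.784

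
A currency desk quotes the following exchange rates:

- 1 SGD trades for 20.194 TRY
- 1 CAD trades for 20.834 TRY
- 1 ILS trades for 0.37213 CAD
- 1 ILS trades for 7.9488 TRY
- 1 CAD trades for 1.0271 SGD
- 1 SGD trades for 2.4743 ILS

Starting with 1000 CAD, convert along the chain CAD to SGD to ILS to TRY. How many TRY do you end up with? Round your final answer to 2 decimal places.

20200.71

1000 CAD × 1.0271 = 1027.1 SGD
1027.1 SGD × 2.4743 = 2541.35353 ILS
2541.35353 ILS × 7.9488 = 20200.710939264 TRY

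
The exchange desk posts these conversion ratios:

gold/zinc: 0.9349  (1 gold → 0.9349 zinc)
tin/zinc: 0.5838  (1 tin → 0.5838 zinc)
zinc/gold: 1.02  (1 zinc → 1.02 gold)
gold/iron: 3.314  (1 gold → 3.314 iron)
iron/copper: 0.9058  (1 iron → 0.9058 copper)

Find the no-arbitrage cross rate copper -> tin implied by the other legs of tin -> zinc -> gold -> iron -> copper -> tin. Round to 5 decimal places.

0.55944

Known legs of the cycle: 0.5838 × 1.02 × 3.314 × 0.9058 = 1.7875124808912
For no arbitrage the full-cycle product must be 1, so the missing rate is 1 / 1.7875124808912 ≈ 0.5594367.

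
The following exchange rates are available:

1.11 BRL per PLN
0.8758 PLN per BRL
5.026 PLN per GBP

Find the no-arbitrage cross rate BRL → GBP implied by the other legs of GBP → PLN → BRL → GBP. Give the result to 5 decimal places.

Known legs of the cycle: 5.026 × 1.11 = 5.57886
For no arbitrage the full-cycle product must be 1, so the missing rate is 1 / 5.57886 ≈ 0.1792481.

0.17925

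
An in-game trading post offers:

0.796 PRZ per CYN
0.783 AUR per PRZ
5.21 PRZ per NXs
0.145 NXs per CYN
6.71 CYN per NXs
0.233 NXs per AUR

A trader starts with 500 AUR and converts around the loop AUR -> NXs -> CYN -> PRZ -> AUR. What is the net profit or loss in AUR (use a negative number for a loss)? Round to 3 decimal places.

-12.782

500 AUR × 0.233 = 116.5 NXs
116.5 NXs × 6.71 = 781.715 CYN
781.715 CYN × 0.796 = 622.24514 PRZ
622.24514 PRZ × 0.783 = 487.21794462 AUR
Net change: 487.21794462 − 500 = -12.78205538 AUR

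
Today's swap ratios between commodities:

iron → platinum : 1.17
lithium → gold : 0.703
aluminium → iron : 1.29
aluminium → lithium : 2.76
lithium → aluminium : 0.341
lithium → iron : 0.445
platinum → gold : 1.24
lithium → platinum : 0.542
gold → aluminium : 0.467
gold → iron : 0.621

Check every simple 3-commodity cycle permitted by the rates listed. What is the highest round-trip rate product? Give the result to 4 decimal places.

0.9061

lithium→gold→aluminium→lithium: 0.703 × 0.467 × 2.76 = 0.90611
iron→platinum→gold→iron: 1.17 × 1.24 × 0.621 = 0.90095
Maximum is lithium→gold→aluminium→lithium at 0.9061; no arbitrage — every cycle loses value.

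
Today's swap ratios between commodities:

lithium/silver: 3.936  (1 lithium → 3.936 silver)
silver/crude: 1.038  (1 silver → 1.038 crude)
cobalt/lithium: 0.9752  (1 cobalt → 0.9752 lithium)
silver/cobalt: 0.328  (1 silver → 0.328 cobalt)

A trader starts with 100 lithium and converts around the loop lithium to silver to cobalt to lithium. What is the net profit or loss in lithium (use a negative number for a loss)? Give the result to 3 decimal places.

25.899

100 lithium × 3.936 = 393.6 silver
393.6 silver × 0.328 = 129.1008 cobalt
129.1008 cobalt × 0.9752 = 125.89910016 lithium
Net change: 125.89910016 − 100 = 25.89910016 lithium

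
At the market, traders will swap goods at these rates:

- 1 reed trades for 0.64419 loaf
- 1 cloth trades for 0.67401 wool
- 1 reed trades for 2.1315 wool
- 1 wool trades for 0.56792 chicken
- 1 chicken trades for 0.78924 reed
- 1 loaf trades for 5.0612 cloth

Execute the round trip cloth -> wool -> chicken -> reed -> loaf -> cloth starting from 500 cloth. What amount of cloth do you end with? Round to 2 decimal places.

492.49

500 cloth × 0.67401 = 337.005 wool
337.005 wool × 0.56792 = 191.3918796 chicken
191.3918796 chicken × 0.78924 = 151.054127055504 reed
151.054127055504 reed × 0.64419 = 97.30755810788512176 loaf
97.30755810788512176 loaf × 5.0612 = 492.493013095628178251712 cloth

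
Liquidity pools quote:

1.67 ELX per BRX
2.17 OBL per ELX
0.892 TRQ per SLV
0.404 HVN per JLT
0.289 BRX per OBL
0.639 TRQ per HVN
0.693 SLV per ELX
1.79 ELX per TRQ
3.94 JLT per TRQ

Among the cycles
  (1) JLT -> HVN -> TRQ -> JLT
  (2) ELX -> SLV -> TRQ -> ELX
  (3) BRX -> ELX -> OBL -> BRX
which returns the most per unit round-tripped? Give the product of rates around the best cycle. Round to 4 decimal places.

1.1065

(1) 0.404 × 0.639 × 3.94 = 1.01713
(2) 0.693 × 0.892 × 1.79 = 1.10650
(3) 1.67 × 2.17 × 0.289 = 1.04731
Highest is cycle (2) at 1.1065 (>1, arbitrage).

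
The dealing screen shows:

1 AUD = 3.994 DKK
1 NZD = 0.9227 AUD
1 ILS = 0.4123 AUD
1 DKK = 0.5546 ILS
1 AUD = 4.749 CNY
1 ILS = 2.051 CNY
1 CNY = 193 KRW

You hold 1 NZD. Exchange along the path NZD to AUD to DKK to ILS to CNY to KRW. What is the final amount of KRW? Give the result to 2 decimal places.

809.04

1 NZD × 0.9227 = 0.9227 AUD
0.9227 AUD × 3.994 = 3.6852638 DKK
3.6852638 DKK × 0.5546 = 2.04384730348 ILS
2.04384730348 ILS × 2.051 = 4.19193081943748 CNY
4.19193081943748 CNY × 193 = 809.04264815143364 KRW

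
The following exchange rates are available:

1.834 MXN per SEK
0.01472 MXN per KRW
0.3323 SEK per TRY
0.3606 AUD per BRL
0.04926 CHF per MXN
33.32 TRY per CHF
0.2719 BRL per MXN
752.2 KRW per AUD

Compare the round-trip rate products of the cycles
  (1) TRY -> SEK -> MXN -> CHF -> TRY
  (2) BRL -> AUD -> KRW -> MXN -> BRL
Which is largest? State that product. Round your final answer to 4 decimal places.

1.0856

(1) 0.3323 × 1.834 × 0.04926 × 33.32 = 1.00030
(2) 0.3606 × 752.2 × 0.01472 × 0.2719 = 1.08562
Highest is cycle (2) at 1.0856 (>1, arbitrage).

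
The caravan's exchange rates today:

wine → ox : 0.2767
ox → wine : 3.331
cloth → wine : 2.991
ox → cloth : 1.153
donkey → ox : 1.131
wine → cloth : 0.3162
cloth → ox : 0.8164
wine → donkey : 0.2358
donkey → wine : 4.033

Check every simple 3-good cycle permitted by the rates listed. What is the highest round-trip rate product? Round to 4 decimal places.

wine→ox→cloth→wine: 0.2767 × 1.153 × 2.991 = 0.95423
wine→donkey→ox→wine: 0.2358 × 1.131 × 3.331 = 0.88834
wine→cloth→ox→wine: 0.3162 × 0.8164 × 3.331 = 0.85988
Maximum is wine→ox→cloth→wine at 0.9542; no arbitrage — every cycle loses value.

0.9542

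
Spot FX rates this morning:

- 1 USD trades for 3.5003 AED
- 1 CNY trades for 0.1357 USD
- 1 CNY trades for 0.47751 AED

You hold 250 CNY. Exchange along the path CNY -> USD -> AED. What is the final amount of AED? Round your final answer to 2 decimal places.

250 CNY × 0.1357 = 33.925 USD
33.925 USD × 3.5003 = 118.7476775 AED

118.75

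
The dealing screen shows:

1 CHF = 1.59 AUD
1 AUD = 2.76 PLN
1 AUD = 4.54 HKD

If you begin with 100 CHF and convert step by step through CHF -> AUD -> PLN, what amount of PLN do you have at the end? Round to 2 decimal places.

438.84

100 CHF × 1.59 = 159 AUD
159 AUD × 2.76 = 438.84 PLN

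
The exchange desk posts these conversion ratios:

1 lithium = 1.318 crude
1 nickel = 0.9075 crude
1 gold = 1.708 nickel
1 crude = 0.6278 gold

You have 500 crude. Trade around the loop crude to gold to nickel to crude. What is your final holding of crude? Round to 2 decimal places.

486.55

500 crude × 0.6278 = 313.9 gold
313.9 gold × 1.708 = 536.1412 nickel
536.1412 nickel × 0.9075 = 486.548139 crude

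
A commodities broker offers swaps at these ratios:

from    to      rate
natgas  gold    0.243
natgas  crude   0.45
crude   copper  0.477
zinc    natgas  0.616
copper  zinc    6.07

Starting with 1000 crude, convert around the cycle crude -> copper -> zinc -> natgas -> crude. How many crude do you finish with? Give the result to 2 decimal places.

802.60

1000 crude × 0.477 = 477 copper
477 copper × 6.07 = 2895.39 zinc
2895.39 zinc × 0.616 = 1783.56024 natgas
1783.56024 natgas × 0.45 = 802.602108 crude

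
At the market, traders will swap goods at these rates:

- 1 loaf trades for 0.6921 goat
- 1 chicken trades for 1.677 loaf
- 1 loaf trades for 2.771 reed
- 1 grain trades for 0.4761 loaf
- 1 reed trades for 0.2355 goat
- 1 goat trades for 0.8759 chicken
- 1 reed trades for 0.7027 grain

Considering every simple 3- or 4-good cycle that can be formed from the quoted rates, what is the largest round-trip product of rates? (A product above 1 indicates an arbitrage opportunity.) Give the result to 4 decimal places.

1.0166

goat→chicken→loaf→goat: 0.8759 × 1.677 × 0.6921 = 1.01661
goat→chicken→loaf→reed→goat: 0.8759 × 1.677 × 2.771 × 0.2355 = 0.95855
grain→loaf→reed→grain: 0.4761 × 2.771 × 0.7027 = 0.92705
Maximum is goat→chicken→loaf→goat at 1.0166; arbitrage exists.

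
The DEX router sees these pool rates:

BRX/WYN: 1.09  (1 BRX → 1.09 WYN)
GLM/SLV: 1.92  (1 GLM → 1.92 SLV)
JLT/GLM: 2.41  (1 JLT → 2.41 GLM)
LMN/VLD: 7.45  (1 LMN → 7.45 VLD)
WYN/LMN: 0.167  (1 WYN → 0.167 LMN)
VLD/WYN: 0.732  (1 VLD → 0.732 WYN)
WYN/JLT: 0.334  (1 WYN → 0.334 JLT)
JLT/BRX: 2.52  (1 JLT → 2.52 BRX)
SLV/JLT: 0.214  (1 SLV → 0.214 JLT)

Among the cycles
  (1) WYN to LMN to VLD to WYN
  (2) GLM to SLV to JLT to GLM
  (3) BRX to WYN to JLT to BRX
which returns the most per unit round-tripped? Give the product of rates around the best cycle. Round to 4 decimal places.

(1) 0.167 × 7.45 × 0.732 = 0.91072
(2) 1.92 × 0.214 × 2.41 = 0.99022
(3) 1.09 × 0.334 × 2.52 = 0.91743
Highest is cycle (2) at 0.9902 (≤1, no arbitrage).

0.9902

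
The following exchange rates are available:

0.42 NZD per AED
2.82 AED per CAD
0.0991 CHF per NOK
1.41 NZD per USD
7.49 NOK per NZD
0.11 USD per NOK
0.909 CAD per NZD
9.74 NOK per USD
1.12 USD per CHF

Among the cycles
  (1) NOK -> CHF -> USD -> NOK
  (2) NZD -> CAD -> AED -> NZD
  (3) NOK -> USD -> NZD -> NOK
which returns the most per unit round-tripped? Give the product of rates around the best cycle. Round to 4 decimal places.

1.1617

(1) 0.0991 × 1.12 × 9.74 = 1.08106
(2) 0.909 × 2.82 × 0.42 = 1.07662
(3) 0.11 × 1.41 × 7.49 = 1.16170
Highest is cycle (3) at 1.1617 (>1, arbitrage).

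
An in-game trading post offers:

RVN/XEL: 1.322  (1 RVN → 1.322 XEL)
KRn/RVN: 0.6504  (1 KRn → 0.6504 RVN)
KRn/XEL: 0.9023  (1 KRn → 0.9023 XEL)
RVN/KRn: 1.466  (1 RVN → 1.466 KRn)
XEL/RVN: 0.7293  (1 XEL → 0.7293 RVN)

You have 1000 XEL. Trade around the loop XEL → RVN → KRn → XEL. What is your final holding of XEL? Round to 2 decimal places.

1000 XEL × 0.7293 = 729.3 RVN
729.3 RVN × 1.466 = 1069.1538 KRn
1069.1538 KRn × 0.9023 = 964.69747374 XEL

964.70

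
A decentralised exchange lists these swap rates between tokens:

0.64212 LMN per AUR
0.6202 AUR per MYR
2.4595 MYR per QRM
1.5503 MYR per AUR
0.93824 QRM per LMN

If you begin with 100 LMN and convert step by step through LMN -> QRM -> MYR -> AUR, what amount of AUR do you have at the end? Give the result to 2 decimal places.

100 LMN × 0.93824 = 93.824 QRM
93.824 QRM × 2.4595 = 230.760128 MYR
230.760128 MYR × 0.6202 = 143.1174313856 AUR

143.12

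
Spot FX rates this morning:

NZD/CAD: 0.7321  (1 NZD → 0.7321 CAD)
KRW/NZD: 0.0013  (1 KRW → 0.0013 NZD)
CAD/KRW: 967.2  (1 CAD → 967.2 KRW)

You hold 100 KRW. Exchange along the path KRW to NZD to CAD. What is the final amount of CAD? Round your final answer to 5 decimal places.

100 KRW × 0.0013 = 0.13 NZD
0.13 NZD × 0.7321 = 0.095173 CAD

0.09517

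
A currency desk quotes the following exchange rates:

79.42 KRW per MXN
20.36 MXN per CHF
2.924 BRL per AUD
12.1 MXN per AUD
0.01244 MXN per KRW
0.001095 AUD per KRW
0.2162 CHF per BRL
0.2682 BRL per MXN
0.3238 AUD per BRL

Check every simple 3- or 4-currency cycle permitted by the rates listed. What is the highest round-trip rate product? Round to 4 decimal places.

1.1806

MXN→BRL→CHF→MXN: 0.2682 × 0.2162 × 20.36 = 1.18057
KRW→AUD→MXN→KRW: 0.001095 × 12.1 × 79.42 = 1.05228
AUD→MXN→BRL→AUD: 12.1 × 0.2682 × 0.3238 = 1.05080
Maximum is MXN→BRL→CHF→MXN at 1.1806; arbitrage exists.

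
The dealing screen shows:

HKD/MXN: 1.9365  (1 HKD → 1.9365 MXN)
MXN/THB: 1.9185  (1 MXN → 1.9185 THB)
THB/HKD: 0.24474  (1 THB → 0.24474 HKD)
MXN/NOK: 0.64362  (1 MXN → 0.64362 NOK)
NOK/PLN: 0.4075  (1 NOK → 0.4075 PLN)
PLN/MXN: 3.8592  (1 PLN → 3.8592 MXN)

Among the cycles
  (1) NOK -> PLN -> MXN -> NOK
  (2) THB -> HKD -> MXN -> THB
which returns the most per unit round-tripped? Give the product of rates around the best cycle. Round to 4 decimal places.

(1) 0.4075 × 3.8592 × 0.64362 = 1.01217
(2) 0.24474 × 1.9365 × 1.9185 = 0.90925
Highest is cycle (1) at 1.0122 (>1, arbitrage).

1.0122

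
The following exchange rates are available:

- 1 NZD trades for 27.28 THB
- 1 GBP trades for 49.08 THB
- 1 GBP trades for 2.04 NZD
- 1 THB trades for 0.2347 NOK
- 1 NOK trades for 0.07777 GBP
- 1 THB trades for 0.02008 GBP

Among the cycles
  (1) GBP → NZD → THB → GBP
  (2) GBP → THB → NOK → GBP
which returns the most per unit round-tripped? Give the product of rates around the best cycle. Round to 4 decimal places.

(1) 2.04 × 27.28 × 0.02008 = 1.11748
(2) 49.08 × 0.2347 × 0.07777 = 0.89584
Highest is cycle (1) at 1.1175 (>1, arbitrage).

1.1175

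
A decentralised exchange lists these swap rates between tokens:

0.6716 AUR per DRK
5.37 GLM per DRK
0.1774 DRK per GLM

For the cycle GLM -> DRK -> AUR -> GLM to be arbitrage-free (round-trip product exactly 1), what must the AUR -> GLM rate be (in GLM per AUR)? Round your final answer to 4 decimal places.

Known legs of the cycle: 0.1774 × 0.6716 = 0.11914184
For no arbitrage the full-cycle product must be 1, so the missing rate is 1 / 0.11914184 ≈ 8.393357.

8.3934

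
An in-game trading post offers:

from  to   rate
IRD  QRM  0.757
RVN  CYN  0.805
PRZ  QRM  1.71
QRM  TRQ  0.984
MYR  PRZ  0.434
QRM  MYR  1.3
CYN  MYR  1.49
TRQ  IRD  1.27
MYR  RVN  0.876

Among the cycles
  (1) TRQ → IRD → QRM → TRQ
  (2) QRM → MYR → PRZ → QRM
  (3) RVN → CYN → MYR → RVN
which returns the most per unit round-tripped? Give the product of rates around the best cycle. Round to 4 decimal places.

1.0507

(1) 1.27 × 0.757 × 0.984 = 0.94601
(2) 1.3 × 0.434 × 1.71 = 0.96478
(3) 0.805 × 1.49 × 0.876 = 1.05072
Highest is cycle (3) at 1.0507 (>1, arbitrage).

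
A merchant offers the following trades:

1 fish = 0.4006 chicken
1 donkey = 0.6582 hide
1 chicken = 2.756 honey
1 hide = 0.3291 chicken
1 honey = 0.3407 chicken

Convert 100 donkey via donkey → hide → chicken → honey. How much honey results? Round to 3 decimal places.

100 donkey × 0.6582 = 65.82 hide
65.82 hide × 0.3291 = 21.661362 chicken
21.661362 chicken × 2.756 = 59.698713672 honey

59.699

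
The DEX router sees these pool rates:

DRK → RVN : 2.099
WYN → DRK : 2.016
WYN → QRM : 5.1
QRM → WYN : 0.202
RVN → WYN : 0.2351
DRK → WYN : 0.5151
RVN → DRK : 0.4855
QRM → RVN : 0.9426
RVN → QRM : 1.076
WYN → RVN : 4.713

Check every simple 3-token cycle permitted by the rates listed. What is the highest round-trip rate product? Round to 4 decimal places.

1.1786

DRK→WYN→RVN→DRK: 0.5151 × 4.713 × 0.4855 = 1.17863
QRM→RVN→WYN→QRM: 0.9426 × 0.2351 × 5.1 = 1.13019
QRM→WYN→RVN→QRM: 0.202 × 4.713 × 1.076 = 1.02438
DRK→RVN→WYN→DRK: 2.099 × 0.2351 × 2.016 = 0.99485
Maximum is DRK→WYN→RVN→DRK at 1.1786; arbitrage exists.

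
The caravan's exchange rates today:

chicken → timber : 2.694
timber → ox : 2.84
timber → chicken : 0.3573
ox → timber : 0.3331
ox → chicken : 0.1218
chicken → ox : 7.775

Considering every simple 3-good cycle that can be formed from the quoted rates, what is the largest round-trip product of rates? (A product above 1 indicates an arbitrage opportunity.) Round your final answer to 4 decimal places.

0.9319

chicken→timber→ox→chicken: 2.694 × 2.84 × 0.1218 = 0.93189
chicken→ox→timber→chicken: 7.775 × 0.3331 × 0.3573 = 0.92535
Maximum is chicken→timber→ox→chicken at 0.9319; no arbitrage — every cycle loses value.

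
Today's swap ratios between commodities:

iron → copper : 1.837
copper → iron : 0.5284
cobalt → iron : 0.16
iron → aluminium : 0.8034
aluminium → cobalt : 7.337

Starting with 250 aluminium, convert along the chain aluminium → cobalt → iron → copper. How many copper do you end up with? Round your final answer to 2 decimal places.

539.12

250 aluminium × 7.337 = 1834.25 cobalt
1834.25 cobalt × 0.16 = 293.48 iron
293.48 iron × 1.837 = 539.12276 copper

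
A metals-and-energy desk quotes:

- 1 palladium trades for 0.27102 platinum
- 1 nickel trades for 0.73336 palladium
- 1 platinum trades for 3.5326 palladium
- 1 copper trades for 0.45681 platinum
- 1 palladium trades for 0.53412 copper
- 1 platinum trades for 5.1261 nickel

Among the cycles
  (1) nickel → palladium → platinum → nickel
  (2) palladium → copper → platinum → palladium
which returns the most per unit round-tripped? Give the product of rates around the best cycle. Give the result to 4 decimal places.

(1) 0.73336 × 0.27102 × 5.1261 = 1.01884
(2) 0.53412 × 0.45681 × 3.5326 = 0.86192
Highest is cycle (1) at 1.0188 (>1, arbitrage).

1.0188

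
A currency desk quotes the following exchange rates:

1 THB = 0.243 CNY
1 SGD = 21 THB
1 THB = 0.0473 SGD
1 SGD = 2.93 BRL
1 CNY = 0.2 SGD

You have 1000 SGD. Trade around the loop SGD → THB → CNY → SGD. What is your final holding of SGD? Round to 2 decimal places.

1020.60

1000 SGD × 21 = 21000 THB
21000 THB × 0.243 = 5103 CNY
5103 CNY × 0.2 = 1020.6 SGD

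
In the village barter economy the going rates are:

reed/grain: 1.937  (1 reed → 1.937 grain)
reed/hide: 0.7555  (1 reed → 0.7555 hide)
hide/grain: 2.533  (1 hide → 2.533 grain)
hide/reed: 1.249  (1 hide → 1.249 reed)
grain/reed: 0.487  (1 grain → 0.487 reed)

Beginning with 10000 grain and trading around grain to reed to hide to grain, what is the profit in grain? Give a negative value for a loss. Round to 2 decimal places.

10000 grain × 0.487 = 4870 reed
4870 reed × 0.7555 = 3679.285 hide
3679.285 hide × 2.533 = 9319.628905 grain
Net change: 9319.628905 − 10000 = -680.371095 grain

-680.37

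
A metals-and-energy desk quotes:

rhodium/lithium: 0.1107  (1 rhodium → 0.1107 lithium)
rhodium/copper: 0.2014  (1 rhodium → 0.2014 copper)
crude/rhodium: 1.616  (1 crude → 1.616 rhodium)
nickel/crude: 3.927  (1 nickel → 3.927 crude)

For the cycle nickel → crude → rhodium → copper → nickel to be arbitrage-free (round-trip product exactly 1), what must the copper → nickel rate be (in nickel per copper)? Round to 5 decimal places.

0.78242

Known legs of the cycle: 3.927 × 1.616 × 0.2014 = 1.2780908448
For no arbitrage the full-cycle product must be 1, so the missing rate is 1 / 1.2780908448 ≈ 0.7824170.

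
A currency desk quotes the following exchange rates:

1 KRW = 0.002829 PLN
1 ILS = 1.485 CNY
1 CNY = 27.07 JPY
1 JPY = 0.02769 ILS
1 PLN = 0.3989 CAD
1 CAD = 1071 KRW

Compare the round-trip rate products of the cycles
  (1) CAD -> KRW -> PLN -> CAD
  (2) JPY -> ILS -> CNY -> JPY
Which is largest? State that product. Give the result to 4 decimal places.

(1) 1071 × 0.002829 × 0.3989 = 1.20861
(2) 0.02769 × 1.485 × 27.07 = 1.11311
Highest is cycle (1) at 1.2086 (>1, arbitrage).

1.2086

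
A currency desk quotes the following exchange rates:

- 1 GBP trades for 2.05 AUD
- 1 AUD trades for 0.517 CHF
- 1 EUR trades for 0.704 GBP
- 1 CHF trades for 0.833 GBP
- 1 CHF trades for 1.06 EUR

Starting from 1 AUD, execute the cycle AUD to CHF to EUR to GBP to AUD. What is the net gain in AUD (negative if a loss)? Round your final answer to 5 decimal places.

1 AUD × 0.517 = 0.517 CHF
0.517 CHF × 1.06 = 0.54802 EUR
0.54802 EUR × 0.704 = 0.38580608 GBP
0.38580608 GBP × 2.05 = 0.790902464 AUD
Net change: 0.790902464 − 1 = -0.209097536 AUD

-0.20910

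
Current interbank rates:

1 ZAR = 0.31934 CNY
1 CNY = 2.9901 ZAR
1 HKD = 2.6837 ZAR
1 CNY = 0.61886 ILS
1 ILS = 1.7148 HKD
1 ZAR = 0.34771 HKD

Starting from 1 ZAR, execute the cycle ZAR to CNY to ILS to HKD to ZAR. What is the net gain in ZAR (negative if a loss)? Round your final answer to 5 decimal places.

1 ZAR × 0.31934 = 0.31934 CNY
0.31934 CNY × 0.61886 = 0.1976267524 ILS
0.1976267524 ILS × 1.7148 = 0.33889035501552 HKD
0.33889035501552 HKD × 2.6837 = 0.909480045755151024 ZAR
Net change: 0.909480045755151024 − 1 = -0.090519954244848976 ZAR

-0.09052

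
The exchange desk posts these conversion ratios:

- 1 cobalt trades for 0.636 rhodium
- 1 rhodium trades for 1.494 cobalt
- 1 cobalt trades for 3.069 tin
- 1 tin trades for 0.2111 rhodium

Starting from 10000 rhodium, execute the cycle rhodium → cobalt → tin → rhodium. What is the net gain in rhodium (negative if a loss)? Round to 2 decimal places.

10000 rhodium × 1.494 = 14940 cobalt
14940 cobalt × 3.069 = 45850.86 tin
45850.86 tin × 0.2111 = 9679.116546 rhodium
Net change: 9679.116546 − 10000 = -320.883454 rhodium

-320.88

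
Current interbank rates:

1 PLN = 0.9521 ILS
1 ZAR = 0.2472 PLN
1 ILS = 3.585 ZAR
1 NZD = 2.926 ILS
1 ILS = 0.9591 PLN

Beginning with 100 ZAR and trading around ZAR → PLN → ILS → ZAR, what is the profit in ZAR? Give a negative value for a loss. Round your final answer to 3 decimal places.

-15.624

100 ZAR × 0.2472 = 24.72 PLN
24.72 PLN × 0.9521 = 23.535912 ILS
23.535912 ILS × 3.585 = 84.37624452 ZAR
Net change: 84.37624452 − 100 = -15.62375548 ZAR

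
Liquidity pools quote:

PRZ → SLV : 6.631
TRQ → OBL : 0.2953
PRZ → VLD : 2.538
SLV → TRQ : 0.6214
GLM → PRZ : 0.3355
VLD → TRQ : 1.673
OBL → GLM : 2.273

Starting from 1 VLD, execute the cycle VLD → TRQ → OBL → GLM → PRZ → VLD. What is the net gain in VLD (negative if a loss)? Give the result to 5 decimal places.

1 VLD × 1.673 = 1.673 TRQ
1.673 TRQ × 0.2953 = 0.4940369 OBL
0.4940369 OBL × 2.273 = 1.1229458737 GLM
1.1229458737 GLM × 0.3355 = 0.37674834062635 PRZ
0.37674834062635 PRZ × 2.538 = 0.9561872885096763 VLD
Net change: 0.9561872885096763 − 1 = -0.0438127114903237 VLD

-0.04381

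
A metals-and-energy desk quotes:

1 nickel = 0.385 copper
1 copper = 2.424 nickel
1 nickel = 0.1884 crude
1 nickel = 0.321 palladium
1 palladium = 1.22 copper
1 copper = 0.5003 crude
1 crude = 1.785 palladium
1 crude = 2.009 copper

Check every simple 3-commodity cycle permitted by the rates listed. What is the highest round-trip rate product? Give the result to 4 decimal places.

1.0895

crude→palladium→copper→crude: 1.785 × 1.22 × 0.5003 = 1.08950
palladium→copper→nickel→palladium: 1.22 × 2.424 × 0.321 = 0.94929
crude→copper→nickel→crude: 2.009 × 2.424 × 0.1884 = 0.91747
Maximum is crude→palladium→copper→crude at 1.0895; arbitrage exists.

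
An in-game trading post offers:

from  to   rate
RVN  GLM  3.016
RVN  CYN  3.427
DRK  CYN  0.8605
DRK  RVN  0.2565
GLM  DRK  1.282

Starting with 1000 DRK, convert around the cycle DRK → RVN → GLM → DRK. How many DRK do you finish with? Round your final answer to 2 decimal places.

1000 DRK × 0.2565 = 256.5 RVN
256.5 RVN × 3.016 = 773.604 GLM
773.604 GLM × 1.282 = 991.760328 DRK

991.76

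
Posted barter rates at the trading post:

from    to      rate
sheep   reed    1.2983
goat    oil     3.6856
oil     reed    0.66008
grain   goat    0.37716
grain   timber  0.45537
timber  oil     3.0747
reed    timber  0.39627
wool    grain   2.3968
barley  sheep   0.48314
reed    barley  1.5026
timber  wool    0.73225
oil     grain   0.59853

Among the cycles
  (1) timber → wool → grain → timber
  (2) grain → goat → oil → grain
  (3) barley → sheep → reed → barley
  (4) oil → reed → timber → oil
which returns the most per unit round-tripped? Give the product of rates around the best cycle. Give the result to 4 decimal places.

0.9425

(1) 0.73225 × 2.3968 × 0.45537 = 0.79920
(2) 0.37716 × 3.6856 × 0.59853 = 0.83199
(3) 0.48314 × 1.2983 × 1.5026 = 0.94252
(4) 0.66008 × 0.39627 × 3.0747 = 0.80425
Highest is cycle (3) at 0.9425 (≤1, no arbitrage).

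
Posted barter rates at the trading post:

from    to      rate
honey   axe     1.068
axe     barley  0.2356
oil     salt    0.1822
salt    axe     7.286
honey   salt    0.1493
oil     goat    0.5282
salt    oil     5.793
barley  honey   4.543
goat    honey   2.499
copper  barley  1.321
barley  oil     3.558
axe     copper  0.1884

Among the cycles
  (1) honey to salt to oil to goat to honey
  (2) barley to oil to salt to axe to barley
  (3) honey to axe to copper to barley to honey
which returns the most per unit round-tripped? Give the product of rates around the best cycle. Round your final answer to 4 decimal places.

(1) 0.1493 × 5.793 × 0.5282 × 2.499 = 1.14164
(2) 3.558 × 0.1822 × 7.286 × 0.2356 = 1.11280
(3) 1.068 × 0.1884 × 1.321 × 4.543 = 1.20753
Highest is cycle (3) at 1.2075 (>1, arbitrage).

1.2075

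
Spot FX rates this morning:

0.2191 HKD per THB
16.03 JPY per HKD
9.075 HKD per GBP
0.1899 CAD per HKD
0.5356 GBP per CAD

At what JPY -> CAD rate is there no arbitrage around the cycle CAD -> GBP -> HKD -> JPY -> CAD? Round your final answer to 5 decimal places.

Known legs of the cycle: 0.5356 × 9.075 × 16.03 = 77.9149371
For no arbitrage the full-cycle product must be 1, so the missing rate is 1 / 77.9149371 ≈ 0.0128345.

0.01283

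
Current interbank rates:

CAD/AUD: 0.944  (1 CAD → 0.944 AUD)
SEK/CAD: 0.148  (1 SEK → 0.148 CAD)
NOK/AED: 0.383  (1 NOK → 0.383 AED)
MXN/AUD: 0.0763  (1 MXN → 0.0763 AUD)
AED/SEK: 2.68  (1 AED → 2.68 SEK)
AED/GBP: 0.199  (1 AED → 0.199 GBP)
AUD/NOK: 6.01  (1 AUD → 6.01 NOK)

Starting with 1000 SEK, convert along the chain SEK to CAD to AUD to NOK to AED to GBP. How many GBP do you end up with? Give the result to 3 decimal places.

1000 SEK × 0.148 = 148 CAD
148 CAD × 0.944 = 139.712 AUD
139.712 AUD × 6.01 = 839.66912 NOK
839.66912 NOK × 0.383 = 321.59327296 AED
321.59327296 AED × 0.199 = 63.99706131904 GBP

63.997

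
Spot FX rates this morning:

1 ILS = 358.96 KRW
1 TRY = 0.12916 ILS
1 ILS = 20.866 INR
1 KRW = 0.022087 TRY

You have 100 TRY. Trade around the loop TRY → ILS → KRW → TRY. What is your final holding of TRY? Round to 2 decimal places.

102.40

100 TRY × 0.12916 = 12.916 ILS
12.916 ILS × 358.96 = 4636.32736 KRW
4636.32736 KRW × 0.022087 = 102.40256240032 TRY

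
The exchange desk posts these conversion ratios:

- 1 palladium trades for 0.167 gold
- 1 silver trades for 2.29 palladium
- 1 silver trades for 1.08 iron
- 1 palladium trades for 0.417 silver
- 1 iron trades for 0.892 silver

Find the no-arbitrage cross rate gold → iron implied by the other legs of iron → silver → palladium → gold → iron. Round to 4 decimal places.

Known legs of the cycle: 0.892 × 2.29 × 0.167 = 0.34112756
For no arbitrage the full-cycle product must be 1, so the missing rate is 1 / 0.34112756 ≈ 2.931455.

2.9315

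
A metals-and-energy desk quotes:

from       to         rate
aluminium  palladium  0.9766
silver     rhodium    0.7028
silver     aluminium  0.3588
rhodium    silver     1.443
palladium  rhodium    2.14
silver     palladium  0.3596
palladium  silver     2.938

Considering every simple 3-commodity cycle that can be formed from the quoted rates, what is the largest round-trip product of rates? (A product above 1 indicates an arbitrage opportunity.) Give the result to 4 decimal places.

palladium→rhodium→silver→palladium: 2.14 × 1.443 × 0.3596 = 1.11045
palladium→silver→aluminium→palladium: 2.938 × 0.3588 × 0.9766 = 1.02949
Maximum is palladium→rhodium→silver→palladium at 1.1105; arbitrage exists.

1.1105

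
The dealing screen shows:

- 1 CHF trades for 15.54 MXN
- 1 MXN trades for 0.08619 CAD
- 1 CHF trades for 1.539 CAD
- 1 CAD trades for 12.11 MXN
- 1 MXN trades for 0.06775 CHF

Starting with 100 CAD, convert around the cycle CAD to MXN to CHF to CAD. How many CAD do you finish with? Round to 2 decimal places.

126.27

100 CAD × 12.11 = 1211 MXN
1211 MXN × 0.06775 = 82.04525 CHF
82.04525 CHF × 1.539 = 126.26763975 CAD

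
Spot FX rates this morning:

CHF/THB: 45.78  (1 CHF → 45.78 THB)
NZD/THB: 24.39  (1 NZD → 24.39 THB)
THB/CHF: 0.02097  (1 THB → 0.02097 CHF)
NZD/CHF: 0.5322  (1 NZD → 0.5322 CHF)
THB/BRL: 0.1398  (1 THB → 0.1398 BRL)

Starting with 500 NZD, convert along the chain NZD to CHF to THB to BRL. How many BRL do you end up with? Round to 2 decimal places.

1703.05

500 NZD × 0.5322 = 266.1 CHF
266.1 CHF × 45.78 = 12182.058 THB
12182.058 THB × 0.1398 = 1703.0517084 BRL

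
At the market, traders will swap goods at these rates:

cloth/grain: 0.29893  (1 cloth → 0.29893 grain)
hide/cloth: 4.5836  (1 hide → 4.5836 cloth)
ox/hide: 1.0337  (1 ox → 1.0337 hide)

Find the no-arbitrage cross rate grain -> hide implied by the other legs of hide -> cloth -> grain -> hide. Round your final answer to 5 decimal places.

0.72983

Known legs of the cycle: 4.5836 × 0.29893 = 1.370175548
For no arbitrage the full-cycle product must be 1, so the missing rate is 1 / 1.370175548 ≈ 0.7298335.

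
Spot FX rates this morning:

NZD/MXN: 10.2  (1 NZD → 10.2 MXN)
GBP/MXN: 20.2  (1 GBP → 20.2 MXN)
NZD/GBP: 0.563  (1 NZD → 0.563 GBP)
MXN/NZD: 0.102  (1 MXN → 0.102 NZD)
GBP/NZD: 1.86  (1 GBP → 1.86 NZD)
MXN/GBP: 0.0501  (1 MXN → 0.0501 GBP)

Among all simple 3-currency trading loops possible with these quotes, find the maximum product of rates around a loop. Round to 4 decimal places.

MXN→NZD→GBP→MXN: 0.102 × 0.563 × 20.2 = 1.16001
MXN→GBP→NZD→MXN: 0.0501 × 1.86 × 10.2 = 0.95050
Maximum is MXN→NZD→GBP→MXN at 1.1600; arbitrage exists.

1.1600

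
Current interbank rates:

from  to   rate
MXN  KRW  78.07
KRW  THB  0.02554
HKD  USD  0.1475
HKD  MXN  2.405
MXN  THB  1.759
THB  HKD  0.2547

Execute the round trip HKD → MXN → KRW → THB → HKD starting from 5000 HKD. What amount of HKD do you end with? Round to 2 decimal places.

5000 HKD × 2.405 = 12025 MXN
12025 MXN × 78.07 = 938791.75 KRW
938791.75 KRW × 0.02554 = 23976.741295 THB
23976.741295 THB × 0.2547 = 6106.8760078365 HKD

6106.88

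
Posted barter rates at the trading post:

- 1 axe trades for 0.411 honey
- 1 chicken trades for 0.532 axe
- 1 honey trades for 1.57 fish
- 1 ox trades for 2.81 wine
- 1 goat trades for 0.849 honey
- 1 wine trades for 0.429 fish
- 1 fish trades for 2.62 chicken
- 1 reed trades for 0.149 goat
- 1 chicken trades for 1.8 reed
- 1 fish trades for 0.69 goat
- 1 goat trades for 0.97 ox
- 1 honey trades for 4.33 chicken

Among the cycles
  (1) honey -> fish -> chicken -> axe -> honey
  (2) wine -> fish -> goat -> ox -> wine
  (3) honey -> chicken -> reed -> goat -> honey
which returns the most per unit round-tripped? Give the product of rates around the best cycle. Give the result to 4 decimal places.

(1) 1.57 × 2.62 × 0.532 × 0.411 = 0.89940
(2) 0.429 × 0.69 × 0.97 × 2.81 = 0.80683
(3) 4.33 × 1.8 × 0.149 × 0.849 = 0.98595
Highest is cycle (3) at 0.9859 (≤1, no arbitrage).

0.9859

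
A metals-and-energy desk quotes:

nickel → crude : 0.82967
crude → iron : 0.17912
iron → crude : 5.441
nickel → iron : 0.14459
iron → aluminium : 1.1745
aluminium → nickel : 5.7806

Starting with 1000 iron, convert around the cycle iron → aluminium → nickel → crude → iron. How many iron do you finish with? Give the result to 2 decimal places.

1000 iron × 1.1745 = 1174.5 aluminium
1174.5 aluminium × 5.7806 = 6789.3147 nickel
6789.3147 nickel × 0.82967 = 5632.890727149 crude
5632.890727149 crude × 0.17912 = 1008.96338704692888 iron

1008.96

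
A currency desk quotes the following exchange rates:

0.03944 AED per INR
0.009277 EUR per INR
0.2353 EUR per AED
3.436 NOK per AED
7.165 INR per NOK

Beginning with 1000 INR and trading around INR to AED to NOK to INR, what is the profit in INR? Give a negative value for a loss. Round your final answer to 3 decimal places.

1000 INR × 0.03944 = 39.44 AED
39.44 AED × 3.436 = 135.51584 NOK
135.51584 NOK × 7.165 = 970.9709936 INR
Net change: 970.9709936 − 1000 = -29.0290064 INR

-29.029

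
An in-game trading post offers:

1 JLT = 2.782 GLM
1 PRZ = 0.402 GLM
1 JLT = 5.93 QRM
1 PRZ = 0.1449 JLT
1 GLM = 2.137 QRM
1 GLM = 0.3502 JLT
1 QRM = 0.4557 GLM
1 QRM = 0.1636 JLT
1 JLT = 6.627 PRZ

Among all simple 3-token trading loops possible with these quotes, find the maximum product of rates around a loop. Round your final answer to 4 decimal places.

0.9726

GLM→QRM→JLT→GLM: 2.137 × 0.1636 × 2.782 = 0.97262
GLM→JLT→QRM→GLM: 0.3502 × 5.93 × 0.4557 = 0.94635
GLM→JLT→PRZ→GLM: 0.3502 × 6.627 × 0.402 = 0.93295
Maximum is GLM→QRM→JLT→GLM at 0.9726; no arbitrage — every cycle loses value.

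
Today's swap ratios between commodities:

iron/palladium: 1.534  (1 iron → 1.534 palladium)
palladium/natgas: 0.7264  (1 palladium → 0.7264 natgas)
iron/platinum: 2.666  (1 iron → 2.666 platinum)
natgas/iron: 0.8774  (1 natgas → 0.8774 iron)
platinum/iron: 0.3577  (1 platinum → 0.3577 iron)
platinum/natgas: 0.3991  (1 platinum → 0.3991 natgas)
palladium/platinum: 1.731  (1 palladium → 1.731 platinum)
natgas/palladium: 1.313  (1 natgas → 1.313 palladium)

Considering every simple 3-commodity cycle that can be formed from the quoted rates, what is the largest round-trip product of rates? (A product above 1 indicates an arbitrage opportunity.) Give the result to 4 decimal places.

iron→palladium→natgas→iron: 1.534 × 0.7264 × 0.8774 = 0.97768
iron→palladium→platinum→iron: 1.534 × 1.731 × 0.3577 = 0.94982
iron→platinum→natgas→iron: 2.666 × 0.3991 × 0.8774 = 0.93355
natgas→palladium→platinum→natgas: 1.313 × 1.731 × 0.3991 = 0.90708
Maximum is iron→palladium→natgas→iron at 0.9777; no arbitrage — every cycle loses value.

0.9777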